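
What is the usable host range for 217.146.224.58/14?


Network: 217.144.0.0
Broadcast: 217.147.255.255
First usable = network + 1
Last usable = broadcast - 1
Range: 217.144.0.1 to 217.147.255.254


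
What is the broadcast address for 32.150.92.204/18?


Network: 32.150.64.0/18
Host bits = 14
Set all host bits to 1:
Broadcast: 32.150.127.255


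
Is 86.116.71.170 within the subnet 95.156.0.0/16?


Subnet network: 95.156.0.0
Test IP AND mask: 86.116.0.0
No, 86.116.71.170 is not in 95.156.0.0/16


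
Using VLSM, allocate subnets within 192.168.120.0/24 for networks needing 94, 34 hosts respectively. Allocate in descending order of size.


94 hosts -> /25 (126 usable): 192.168.120.0/25
34 hosts -> /26 (62 usable): 192.168.120.128/26
Allocation: 192.168.120.0/25 (94 hosts, 126 usable); 192.168.120.128/26 (34 hosts, 62 usable)


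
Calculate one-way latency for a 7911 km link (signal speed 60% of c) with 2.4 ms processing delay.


Speed = 0.6 * 3e5 km/s = 180000 km/s
Propagation delay = 7911 / 180000 = 0.044 s = 43.95 ms
Processing delay = 2.4 ms
Total one-way latency = 46.35 ms


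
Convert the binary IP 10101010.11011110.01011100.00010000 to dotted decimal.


10101010 = 170
11011110 = 222
01011100 = 92
00010000 = 16
IP: 170.222.92.16


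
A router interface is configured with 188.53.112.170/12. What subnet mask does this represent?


/12 means 12 network bits, 20 host bits
Binary: 11111111111100000000000000000000
Mask: 255.240.0.0


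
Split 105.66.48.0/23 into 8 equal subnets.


New prefix = 23 + 3 = 26
Each subnet has 64 addresses
  105.66.48.0/26
  105.66.48.64/26
  105.66.48.128/26
  105.66.48.192/26
  105.66.49.0/26
  105.66.49.64/26
  105.66.49.128/26
  105.66.49.192/26
Subnets: 105.66.48.0/26, 105.66.48.64/26, 105.66.48.128/26, 105.66.48.192/26, 105.66.49.0/26, 105.66.49.64/26, 105.66.49.128/26, 105.66.49.192/26


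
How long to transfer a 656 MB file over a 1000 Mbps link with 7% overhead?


Effective throughput = 1000 * (1 - 7/100) = 930.0 Mbps
File size in Mb = 656 * 8 = 5248 Mb
Time = 5248 / 930.0
Time = 5.643 seconds


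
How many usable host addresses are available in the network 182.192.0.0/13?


Host bits = 32 - 13 = 19
Total addresses = 2^19 = 524288
Usable = total - 2 (network and broadcast)
Usable hosts: 524286


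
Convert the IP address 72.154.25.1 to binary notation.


72 = 01001000
154 = 10011010
25 = 00011001
1 = 00000001
Binary: 01001000.10011010.00011001.00000001


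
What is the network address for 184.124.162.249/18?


IP:   10111000.01111100.10100010.11111001
Mask: 11111111.11111111.11000000.00000000
AND operation:
Net:  10111000.01111100.10000000.00000000
Network: 184.124.128.0/18


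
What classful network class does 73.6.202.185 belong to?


First octet: 73
Binary: 01001001
0xxxxxxx -> Class A (1-126)
Class A, default mask 255.0.0.0 (/8)


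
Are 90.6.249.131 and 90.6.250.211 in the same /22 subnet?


Mask: 255.255.252.0
90.6.249.131 AND mask = 90.6.248.0
90.6.250.211 AND mask = 90.6.248.0
Yes, same subnet (90.6.248.0)


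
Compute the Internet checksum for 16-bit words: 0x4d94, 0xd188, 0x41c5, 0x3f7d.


Sum all words (with carry folding):
+ 0x4d94 = 0x4d94
+ 0xd188 = 0x1f1d
+ 0x41c5 = 0x60e2
+ 0x3f7d = 0xa05f
One's complement: ~0xa05f
Checksum = 0x5fa0


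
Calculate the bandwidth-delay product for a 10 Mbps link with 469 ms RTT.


BDP = bandwidth * RTT
= 10 Mbps * 469 ms
= 10 * 1e6 * 469 / 1000 bits
= 4690000 bits
= 586250 bytes
= 572.5098 KB
BDP = 4690000 bits (586250 bytes)


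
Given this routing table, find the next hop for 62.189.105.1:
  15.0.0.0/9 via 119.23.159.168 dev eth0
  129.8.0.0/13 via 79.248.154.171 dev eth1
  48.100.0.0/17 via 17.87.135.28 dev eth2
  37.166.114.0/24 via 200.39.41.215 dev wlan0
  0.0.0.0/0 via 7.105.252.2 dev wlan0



Longest prefix match for 62.189.105.1:
  /9 15.0.0.0: no
  /13 129.8.0.0: no
  /17 48.100.0.0: no
  /24 37.166.114.0: no
  /0 0.0.0.0: MATCH
Selected: next-hop 7.105.252.2 via wlan0 (matched /0)


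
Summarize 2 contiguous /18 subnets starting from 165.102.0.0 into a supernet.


Original prefix: /18
Number of subnets: 2 = 2^1
New prefix = 18 - 1 = 17
Supernet: 165.102.0.0/17


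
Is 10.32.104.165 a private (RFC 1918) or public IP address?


RFC 1918 private ranges:
  10.0.0.0/8 (10.0.0.0 - 10.255.255.255)
  172.16.0.0/12 (172.16.0.0 - 172.31.255.255)
  192.168.0.0/16 (192.168.0.0 - 192.168.255.255)
Private (in 10.0.0.0/8)


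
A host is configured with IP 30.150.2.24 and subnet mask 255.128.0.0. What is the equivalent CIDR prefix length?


Binary: 11111111.10000000.00000000.00000000
Count leading 1s
Prefix: /9


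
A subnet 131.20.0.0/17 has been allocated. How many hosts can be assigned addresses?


Host bits = 32 - 17 = 15
Total addresses = 2^15 = 32768
Usable = total - 2 (network and broadcast)
Usable hosts: 32766


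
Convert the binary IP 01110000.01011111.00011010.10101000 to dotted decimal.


01110000 = 112
01011111 = 95
00011010 = 26
10101000 = 168
IP: 112.95.26.168


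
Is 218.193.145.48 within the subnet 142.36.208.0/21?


Subnet network: 142.36.208.0
Test IP AND mask: 218.193.144.0
No, 218.193.145.48 is not in 142.36.208.0/21


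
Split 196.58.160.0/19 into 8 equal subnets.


New prefix = 19 + 3 = 22
Each subnet has 1024 addresses
  196.58.160.0/22
  196.58.164.0/22
  196.58.168.0/22
  196.58.172.0/22
  196.58.176.0/22
  196.58.180.0/22
  196.58.184.0/22
  196.58.188.0/22
Subnets: 196.58.160.0/22, 196.58.164.0/22, 196.58.168.0/22, 196.58.172.0/22, 196.58.176.0/22, 196.58.180.0/22, 196.58.184.0/22, 196.58.188.0/22


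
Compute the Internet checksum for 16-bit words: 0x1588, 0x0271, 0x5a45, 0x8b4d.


Sum all words (with carry folding):
+ 0x1588 = 0x1588
+ 0x0271 = 0x17f9
+ 0x5a45 = 0x723e
+ 0x8b4d = 0xfd8b
One's complement: ~0xfd8b
Checksum = 0x0274


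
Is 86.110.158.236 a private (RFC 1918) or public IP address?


RFC 1918 private ranges:
  10.0.0.0/8 (10.0.0.0 - 10.255.255.255)
  172.16.0.0/12 (172.16.0.0 - 172.31.255.255)
  192.168.0.0/16 (192.168.0.0 - 192.168.255.255)
Public (not in any RFC 1918 range)


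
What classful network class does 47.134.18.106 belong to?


First octet: 47
Binary: 00101111
0xxxxxxx -> Class A (1-126)
Class A, default mask 255.0.0.0 (/8)


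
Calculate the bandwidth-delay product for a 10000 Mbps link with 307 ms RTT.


BDP = bandwidth * RTT
= 10000 Mbps * 307 ms
= 10000 * 1e6 * 307 / 1000 bits
= 3070000000 bits
= 383750000 bytes
= 374755.8594 KB
BDP = 3070000000 bits (383750000 bytes)


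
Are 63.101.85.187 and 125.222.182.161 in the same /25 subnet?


Mask: 255.255.255.128
63.101.85.187 AND mask = 63.101.85.128
125.222.182.161 AND mask = 125.222.182.128
No, different subnets (63.101.85.128 vs 125.222.182.128)


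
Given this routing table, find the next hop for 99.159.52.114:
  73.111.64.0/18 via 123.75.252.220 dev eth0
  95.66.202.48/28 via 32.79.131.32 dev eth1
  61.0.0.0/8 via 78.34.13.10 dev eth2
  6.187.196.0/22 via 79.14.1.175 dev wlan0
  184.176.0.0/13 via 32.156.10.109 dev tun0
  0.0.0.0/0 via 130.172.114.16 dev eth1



Longest prefix match for 99.159.52.114:
  /18 73.111.64.0: no
  /28 95.66.202.48: no
  /8 61.0.0.0: no
  /22 6.187.196.0: no
  /13 184.176.0.0: no
  /0 0.0.0.0: MATCH
Selected: next-hop 130.172.114.16 via eth1 (matched /0)


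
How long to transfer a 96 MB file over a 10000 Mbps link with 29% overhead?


Effective throughput = 10000 * (1 - 29/100) = 7100 Mbps
File size in Mb = 96 * 8 = 768 Mb
Time = 768 / 7100
Time = 0.1082 seconds


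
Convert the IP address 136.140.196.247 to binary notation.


136 = 10001000
140 = 10001100
196 = 11000100
247 = 11110111
Binary: 10001000.10001100.11000100.11110111


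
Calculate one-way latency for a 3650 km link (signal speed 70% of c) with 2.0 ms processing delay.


Speed = 0.7 * 3e5 km/s = 210000 km/s
Propagation delay = 3650 / 210000 = 0.0174 s = 17.381 ms
Processing delay = 2.0 ms
Total one-way latency = 19.381 ms


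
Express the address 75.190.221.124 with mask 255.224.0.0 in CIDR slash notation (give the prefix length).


Binary: 11111111.11100000.00000000.00000000
Count leading 1s
Prefix: /11


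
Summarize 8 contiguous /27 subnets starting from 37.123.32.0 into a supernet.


Original prefix: /27
Number of subnets: 8 = 2^3
New prefix = 27 - 3 = 24
Supernet: 37.123.32.0/24


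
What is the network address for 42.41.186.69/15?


IP:   00101010.00101001.10111010.01000101
Mask: 11111111.11111110.00000000.00000000
AND operation:
Net:  00101010.00101000.00000000.00000000
Network: 42.40.0.0/15


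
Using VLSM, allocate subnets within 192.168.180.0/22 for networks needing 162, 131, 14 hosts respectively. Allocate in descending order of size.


162 hosts -> /24 (254 usable): 192.168.180.0/24
131 hosts -> /24 (254 usable): 192.168.181.0/24
14 hosts -> /28 (14 usable): 192.168.182.0/28
Allocation: 192.168.180.0/24 (162 hosts, 254 usable); 192.168.181.0/24 (131 hosts, 254 usable); 192.168.182.0/28 (14 hosts, 14 usable)


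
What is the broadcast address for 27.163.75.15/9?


Network: 27.128.0.0/9
Host bits = 23
Set all host bits to 1:
Broadcast: 27.255.255.255


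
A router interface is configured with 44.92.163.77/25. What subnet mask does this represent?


/25 means 25 network bits, 7 host bits
Binary: 11111111111111111111111110000000
Mask: 255.255.255.128


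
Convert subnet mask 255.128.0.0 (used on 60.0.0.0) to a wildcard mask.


Subnet mask: 255.128.0.0
Wildcard = 255.255.255.255 - subnet mask
255 - 255 = 0
255 - 128 = 127
255 - 0 = 255
255 - 0 = 255
Wildcard: 0.127.255.255


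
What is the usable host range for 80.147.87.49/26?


Network: 80.147.87.0
Broadcast: 80.147.87.63
First usable = network + 1
Last usable = broadcast - 1
Range: 80.147.87.1 to 80.147.87.62


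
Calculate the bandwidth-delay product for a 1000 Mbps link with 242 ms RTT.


BDP = bandwidth * RTT
= 1000 Mbps * 242 ms
= 1000 * 1e6 * 242 / 1000 bits
= 242000000 bits
= 30250000 bytes
= 29541.0156 KB
BDP = 242000000 bits (30250000 bytes)


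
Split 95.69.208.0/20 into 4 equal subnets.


New prefix = 20 + 2 = 22
Each subnet has 1024 addresses
  95.69.208.0/22
  95.69.212.0/22
  95.69.216.0/22
  95.69.220.0/22
Subnets: 95.69.208.0/22, 95.69.212.0/22, 95.69.216.0/22, 95.69.220.0/22


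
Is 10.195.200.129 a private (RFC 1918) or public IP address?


RFC 1918 private ranges:
  10.0.0.0/8 (10.0.0.0 - 10.255.255.255)
  172.16.0.0/12 (172.16.0.0 - 172.31.255.255)
  192.168.0.0/16 (192.168.0.0 - 192.168.255.255)
Private (in 10.0.0.0/8)


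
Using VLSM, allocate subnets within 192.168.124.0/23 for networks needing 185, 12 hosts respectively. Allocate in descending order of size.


185 hosts -> /24 (254 usable): 192.168.124.0/24
12 hosts -> /28 (14 usable): 192.168.125.0/28
Allocation: 192.168.124.0/24 (185 hosts, 254 usable); 192.168.125.0/28 (12 hosts, 14 usable)


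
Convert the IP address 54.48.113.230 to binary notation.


54 = 00110110
48 = 00110000
113 = 01110001
230 = 11100110
Binary: 00110110.00110000.01110001.11100110


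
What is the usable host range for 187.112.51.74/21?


Network: 187.112.48.0
Broadcast: 187.112.55.255
First usable = network + 1
Last usable = broadcast - 1
Range: 187.112.48.1 to 187.112.55.254


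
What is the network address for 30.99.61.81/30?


IP:   00011110.01100011.00111101.01010001
Mask: 11111111.11111111.11111111.11111100
AND operation:
Net:  00011110.01100011.00111101.01010000
Network: 30.99.61.80/30


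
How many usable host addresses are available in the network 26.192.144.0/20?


Host bits = 32 - 20 = 12
Total addresses = 2^12 = 4096
Usable = total - 2 (network and broadcast)
Usable hosts: 4094


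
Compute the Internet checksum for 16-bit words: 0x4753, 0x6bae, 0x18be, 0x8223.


Sum all words (with carry folding):
+ 0x4753 = 0x4753
+ 0x6bae = 0xb301
+ 0x18be = 0xcbbf
+ 0x8223 = 0x4de3
One's complement: ~0x4de3
Checksum = 0xb21c


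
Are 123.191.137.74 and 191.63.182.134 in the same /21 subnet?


Mask: 255.255.248.0
123.191.137.74 AND mask = 123.191.136.0
191.63.182.134 AND mask = 191.63.176.0
No, different subnets (123.191.136.0 vs 191.63.176.0)


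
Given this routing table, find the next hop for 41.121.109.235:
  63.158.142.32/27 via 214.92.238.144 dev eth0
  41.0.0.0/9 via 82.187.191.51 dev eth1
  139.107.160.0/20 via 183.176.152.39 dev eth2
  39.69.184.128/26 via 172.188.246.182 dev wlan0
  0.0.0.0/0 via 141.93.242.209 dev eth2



Longest prefix match for 41.121.109.235:
  /27 63.158.142.32: no
  /9 41.0.0.0: MATCH
  /20 139.107.160.0: no
  /26 39.69.184.128: no
  /0 0.0.0.0: MATCH
Selected: next-hop 82.187.191.51 via eth1 (matched /9)


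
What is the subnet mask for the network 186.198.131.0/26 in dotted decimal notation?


/26 means 26 network bits, 6 host bits
Binary: 11111111111111111111111111000000
Mask: 255.255.255.192


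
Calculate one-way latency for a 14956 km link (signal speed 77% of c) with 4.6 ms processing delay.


Speed = 0.77 * 3e5 km/s = 231000 km/s
Propagation delay = 14956 / 231000 = 0.0647 s = 64.7446 ms
Processing delay = 4.6 ms
Total one-way latency = 69.3446 ms


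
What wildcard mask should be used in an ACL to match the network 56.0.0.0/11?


Subnet mask: 255.224.0.0
Wildcard = 255.255.255.255 - subnet mask
255 - 255 = 0
255 - 224 = 31
255 - 0 = 255
255 - 0 = 255
Wildcard: 0.31.255.255


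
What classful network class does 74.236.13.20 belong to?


First octet: 74
Binary: 01001010
0xxxxxxx -> Class A (1-126)
Class A, default mask 255.0.0.0 (/8)


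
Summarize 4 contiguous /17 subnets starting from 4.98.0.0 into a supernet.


Original prefix: /17
Number of subnets: 4 = 2^2
New prefix = 17 - 2 = 15
Supernet: 4.98.0.0/15


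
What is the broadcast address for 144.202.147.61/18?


Network: 144.202.128.0/18
Host bits = 14
Set all host bits to 1:
Broadcast: 144.202.191.255


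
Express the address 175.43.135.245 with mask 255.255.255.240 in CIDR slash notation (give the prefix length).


Binary: 11111111.11111111.11111111.11110000
Count leading 1s
Prefix: /28


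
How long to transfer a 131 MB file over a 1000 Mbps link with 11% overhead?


Effective throughput = 1000 * (1 - 11/100) = 890 Mbps
File size in Mb = 131 * 8 = 1048 Mb
Time = 1048 / 890
Time = 1.1775 seconds


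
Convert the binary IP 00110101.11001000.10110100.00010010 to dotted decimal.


00110101 = 53
11001000 = 200
10110100 = 180
00010010 = 18
IP: 53.200.180.18


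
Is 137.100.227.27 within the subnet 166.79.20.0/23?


Subnet network: 166.79.20.0
Test IP AND mask: 137.100.226.0
No, 137.100.227.27 is not in 166.79.20.0/23


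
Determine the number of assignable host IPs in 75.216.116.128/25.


Host bits = 32 - 25 = 7
Total addresses = 2^7 = 128
Usable = total - 2 (network and broadcast)
Usable hosts: 126


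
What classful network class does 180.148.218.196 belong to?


First octet: 180
Binary: 10110100
10xxxxxx -> Class B (128-191)
Class B, default mask 255.255.0.0 (/16)


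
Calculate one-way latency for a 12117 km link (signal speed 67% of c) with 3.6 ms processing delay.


Speed = 0.67 * 3e5 km/s = 201000 km/s
Propagation delay = 12117 / 201000 = 0.0603 s = 60.2836 ms
Processing delay = 3.6 ms
Total one-way latency = 63.8836 ms


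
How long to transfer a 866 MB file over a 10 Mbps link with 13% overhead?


Effective throughput = 10 * (1 - 13/100) = 8.7 Mbps
File size in Mb = 866 * 8 = 6928 Mb
Time = 6928 / 8.7
Time = 796.3218 seconds


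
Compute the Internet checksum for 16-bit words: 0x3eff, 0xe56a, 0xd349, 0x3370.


Sum all words (with carry folding):
+ 0x3eff = 0x3eff
+ 0xe56a = 0x246a
+ 0xd349 = 0xf7b3
+ 0x3370 = 0x2b24
One's complement: ~0x2b24
Checksum = 0xd4db


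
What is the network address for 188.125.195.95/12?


IP:   10111100.01111101.11000011.01011111
Mask: 11111111.11110000.00000000.00000000
AND operation:
Net:  10111100.01110000.00000000.00000000
Network: 188.112.0.0/12


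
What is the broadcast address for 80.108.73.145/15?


Network: 80.108.0.0/15
Host bits = 17
Set all host bits to 1:
Broadcast: 80.109.255.255


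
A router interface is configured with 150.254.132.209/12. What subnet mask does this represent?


/12 means 12 network bits, 20 host bits
Binary: 11111111111100000000000000000000
Mask: 255.240.0.0


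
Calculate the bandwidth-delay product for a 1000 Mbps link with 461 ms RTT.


BDP = bandwidth * RTT
= 1000 Mbps * 461 ms
= 1000 * 1e6 * 461 / 1000 bits
= 461000000 bits
= 57625000 bytes
= 56274.4141 KB
BDP = 461000000 bits (57625000 bytes)


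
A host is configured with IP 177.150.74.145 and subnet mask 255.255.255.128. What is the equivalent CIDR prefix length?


Binary: 11111111.11111111.11111111.10000000
Count leading 1s
Prefix: /25


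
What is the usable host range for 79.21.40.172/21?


Network: 79.21.40.0
Broadcast: 79.21.47.255
First usable = network + 1
Last usable = broadcast - 1
Range: 79.21.40.1 to 79.21.47.254


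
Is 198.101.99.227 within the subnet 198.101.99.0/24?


Subnet network: 198.101.99.0
Test IP AND mask: 198.101.99.0
Yes, 198.101.99.227 is in 198.101.99.0/24


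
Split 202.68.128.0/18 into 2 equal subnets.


New prefix = 18 + 1 = 19
Each subnet has 8192 addresses
  202.68.128.0/19
  202.68.160.0/19
Subnets: 202.68.128.0/19, 202.68.160.0/19


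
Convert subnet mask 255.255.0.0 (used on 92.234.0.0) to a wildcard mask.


Subnet mask: 255.255.0.0
Wildcard = 255.255.255.255 - subnet mask
255 - 255 = 0
255 - 255 = 0
255 - 0 = 255
255 - 0 = 255
Wildcard: 0.0.255.255


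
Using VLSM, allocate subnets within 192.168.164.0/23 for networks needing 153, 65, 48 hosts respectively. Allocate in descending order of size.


153 hosts -> /24 (254 usable): 192.168.164.0/24
65 hosts -> /25 (126 usable): 192.168.165.0/25
48 hosts -> /26 (62 usable): 192.168.165.128/26
Allocation: 192.168.164.0/24 (153 hosts, 254 usable); 192.168.165.0/25 (65 hosts, 126 usable); 192.168.165.128/26 (48 hosts, 62 usable)


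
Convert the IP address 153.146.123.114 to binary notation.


153 = 10011001
146 = 10010010
123 = 01111011
114 = 01110010
Binary: 10011001.10010010.01111011.01110010


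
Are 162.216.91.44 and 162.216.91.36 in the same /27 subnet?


Mask: 255.255.255.224
162.216.91.44 AND mask = 162.216.91.32
162.216.91.36 AND mask = 162.216.91.32
Yes, same subnet (162.216.91.32)


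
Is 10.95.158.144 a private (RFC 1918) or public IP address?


RFC 1918 private ranges:
  10.0.0.0/8 (10.0.0.0 - 10.255.255.255)
  172.16.0.0/12 (172.16.0.0 - 172.31.255.255)
  192.168.0.0/16 (192.168.0.0 - 192.168.255.255)
Private (in 10.0.0.0/8)


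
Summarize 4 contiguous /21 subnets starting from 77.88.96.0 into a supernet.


Original prefix: /21
Number of subnets: 4 = 2^2
New prefix = 21 - 2 = 19
Supernet: 77.88.96.0/19


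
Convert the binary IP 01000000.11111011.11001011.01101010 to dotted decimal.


01000000 = 64
11111011 = 251
11001011 = 203
01101010 = 106
IP: 64.251.203.106


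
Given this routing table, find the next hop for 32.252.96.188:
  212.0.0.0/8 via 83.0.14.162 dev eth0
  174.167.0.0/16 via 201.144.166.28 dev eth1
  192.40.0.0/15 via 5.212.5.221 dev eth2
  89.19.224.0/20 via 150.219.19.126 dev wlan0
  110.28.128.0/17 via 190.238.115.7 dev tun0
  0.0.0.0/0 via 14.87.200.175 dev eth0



Longest prefix match for 32.252.96.188:
  /8 212.0.0.0: no
  /16 174.167.0.0: no
  /15 192.40.0.0: no
  /20 89.19.224.0: no
  /17 110.28.128.0: no
  /0 0.0.0.0: MATCH
Selected: next-hop 14.87.200.175 via eth0 (matched /0)


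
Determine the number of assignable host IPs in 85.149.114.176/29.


Host bits = 32 - 29 = 3
Total addresses = 2^3 = 8
Usable = total - 2 (network and broadcast)
Usable hosts: 6


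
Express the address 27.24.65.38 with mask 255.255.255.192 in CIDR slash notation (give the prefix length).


Binary: 11111111.11111111.11111111.11000000
Count leading 1s
Prefix: /26


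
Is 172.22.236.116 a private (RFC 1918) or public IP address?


RFC 1918 private ranges:
  10.0.0.0/8 (10.0.0.0 - 10.255.255.255)
  172.16.0.0/12 (172.16.0.0 - 172.31.255.255)
  192.168.0.0/16 (192.168.0.0 - 192.168.255.255)
Private (in 172.16.0.0/12)


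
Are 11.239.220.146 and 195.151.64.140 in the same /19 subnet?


Mask: 255.255.224.0
11.239.220.146 AND mask = 11.239.192.0
195.151.64.140 AND mask = 195.151.64.0
No, different subnets (11.239.192.0 vs 195.151.64.0)


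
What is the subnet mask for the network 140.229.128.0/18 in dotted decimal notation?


/18 means 18 network bits, 14 host bits
Binary: 11111111111111111100000000000000
Mask: 255.255.192.0


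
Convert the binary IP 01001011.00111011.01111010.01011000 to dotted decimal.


01001011 = 75
00111011 = 59
01111010 = 122
01011000 = 88
IP: 75.59.122.88


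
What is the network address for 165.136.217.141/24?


IP:   10100101.10001000.11011001.10001101
Mask: 11111111.11111111.11111111.00000000
AND operation:
Net:  10100101.10001000.11011001.00000000
Network: 165.136.217.0/24


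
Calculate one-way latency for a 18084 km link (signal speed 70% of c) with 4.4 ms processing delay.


Speed = 0.7 * 3e5 km/s = 210000 km/s
Propagation delay = 18084 / 210000 = 0.0861 s = 86.1143 ms
Processing delay = 4.4 ms
Total one-way latency = 90.5143 ms


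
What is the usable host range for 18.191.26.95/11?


Network: 18.160.0.0
Broadcast: 18.191.255.255
First usable = network + 1
Last usable = broadcast - 1
Range: 18.160.0.1 to 18.191.255.254


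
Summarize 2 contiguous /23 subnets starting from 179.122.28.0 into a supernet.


Original prefix: /23
Number of subnets: 2 = 2^1
New prefix = 23 - 1 = 22
Supernet: 179.122.28.0/22


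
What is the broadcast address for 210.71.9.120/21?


Network: 210.71.8.0/21
Host bits = 11
Set all host bits to 1:
Broadcast: 210.71.15.255


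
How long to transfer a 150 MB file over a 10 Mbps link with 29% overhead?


Effective throughput = 10 * (1 - 29/100) = 7.1 Mbps
File size in Mb = 150 * 8 = 1200 Mb
Time = 1200 / 7.1
Time = 169.0141 seconds


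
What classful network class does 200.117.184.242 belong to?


First octet: 200
Binary: 11001000
110xxxxx -> Class C (192-223)
Class C, default mask 255.255.255.0 (/24)


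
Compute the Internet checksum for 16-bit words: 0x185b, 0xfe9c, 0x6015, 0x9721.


Sum all words (with carry folding):
+ 0x185b = 0x185b
+ 0xfe9c = 0x16f8
+ 0x6015 = 0x770d
+ 0x9721 = 0x0e2f
One's complement: ~0x0e2f
Checksum = 0xf1d0


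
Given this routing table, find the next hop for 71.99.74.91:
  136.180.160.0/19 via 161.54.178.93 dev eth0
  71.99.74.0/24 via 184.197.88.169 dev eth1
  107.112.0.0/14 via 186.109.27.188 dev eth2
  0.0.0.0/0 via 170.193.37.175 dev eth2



Longest prefix match for 71.99.74.91:
  /19 136.180.160.0: no
  /24 71.99.74.0: MATCH
  /14 107.112.0.0: no
  /0 0.0.0.0: MATCH
Selected: next-hop 184.197.88.169 via eth1 (matched /24)


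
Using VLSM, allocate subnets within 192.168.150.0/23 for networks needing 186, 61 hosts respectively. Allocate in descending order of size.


186 hosts -> /24 (254 usable): 192.168.150.0/24
61 hosts -> /26 (62 usable): 192.168.151.0/26
Allocation: 192.168.150.0/24 (186 hosts, 254 usable); 192.168.151.0/26 (61 hosts, 62 usable)


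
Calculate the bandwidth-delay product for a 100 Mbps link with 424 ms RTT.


BDP = bandwidth * RTT
= 100 Mbps * 424 ms
= 100 * 1e6 * 424 / 1000 bits
= 42400000 bits
= 5300000 bytes
= 5175.7812 KB
BDP = 42400000 bits (5300000 bytes)


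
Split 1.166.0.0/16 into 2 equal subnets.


New prefix = 16 + 1 = 17
Each subnet has 32768 addresses
  1.166.0.0/17
  1.166.128.0/17
Subnets: 1.166.0.0/17, 1.166.128.0/17


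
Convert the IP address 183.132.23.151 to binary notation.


183 = 10110111
132 = 10000100
23 = 00010111
151 = 10010111
Binary: 10110111.10000100.00010111.10010111


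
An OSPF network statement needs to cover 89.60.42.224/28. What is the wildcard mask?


Subnet mask: 255.255.255.240
Wildcard = 255.255.255.255 - subnet mask
255 - 255 = 0
255 - 255 = 0
255 - 255 = 0
255 - 240 = 15
Wildcard: 0.0.0.15


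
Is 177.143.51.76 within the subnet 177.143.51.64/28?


Subnet network: 177.143.51.64
Test IP AND mask: 177.143.51.64
Yes, 177.143.51.76 is in 177.143.51.64/28


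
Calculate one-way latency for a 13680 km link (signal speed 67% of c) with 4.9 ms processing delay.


Speed = 0.67 * 3e5 km/s = 201000 km/s
Propagation delay = 13680 / 201000 = 0.0681 s = 68.0597 ms
Processing delay = 4.9 ms
Total one-way latency = 72.9597 ms


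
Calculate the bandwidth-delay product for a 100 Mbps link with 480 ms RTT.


BDP = bandwidth * RTT
= 100 Mbps * 480 ms
= 100 * 1e6 * 480 / 1000 bits
= 48000000 bits
= 6000000 bytes
= 5859.375 KB
BDP = 48000000 bits (6000000 bytes)


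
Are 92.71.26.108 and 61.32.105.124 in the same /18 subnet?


Mask: 255.255.192.0
92.71.26.108 AND mask = 92.71.0.0
61.32.105.124 AND mask = 61.32.64.0
No, different subnets (92.71.0.0 vs 61.32.64.0)


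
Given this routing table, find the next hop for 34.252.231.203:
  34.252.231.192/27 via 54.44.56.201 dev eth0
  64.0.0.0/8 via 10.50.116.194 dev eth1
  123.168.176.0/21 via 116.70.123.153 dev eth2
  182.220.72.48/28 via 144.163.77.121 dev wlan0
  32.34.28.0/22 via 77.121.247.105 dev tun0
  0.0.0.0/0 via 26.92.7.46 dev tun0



Longest prefix match for 34.252.231.203:
  /27 34.252.231.192: MATCH
  /8 64.0.0.0: no
  /21 123.168.176.0: no
  /28 182.220.72.48: no
  /22 32.34.28.0: no
  /0 0.0.0.0: MATCH
Selected: next-hop 54.44.56.201 via eth0 (matched /27)


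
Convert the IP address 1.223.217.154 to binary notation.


1 = 00000001
223 = 11011111
217 = 11011001
154 = 10011010
Binary: 00000001.11011111.11011001.10011010


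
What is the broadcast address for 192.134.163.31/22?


Network: 192.134.160.0/22
Host bits = 10
Set all host bits to 1:
Broadcast: 192.134.163.255


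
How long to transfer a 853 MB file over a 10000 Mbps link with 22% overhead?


Effective throughput = 10000 * (1 - 22/100) = 7800 Mbps
File size in Mb = 853 * 8 = 6824 Mb
Time = 6824 / 7800
Time = 0.8749 seconds


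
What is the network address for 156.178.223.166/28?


IP:   10011100.10110010.11011111.10100110
Mask: 11111111.11111111.11111111.11110000
AND operation:
Net:  10011100.10110010.11011111.10100000
Network: 156.178.223.160/28


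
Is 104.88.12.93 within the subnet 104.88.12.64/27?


Subnet network: 104.88.12.64
Test IP AND mask: 104.88.12.64
Yes, 104.88.12.93 is in 104.88.12.64/27


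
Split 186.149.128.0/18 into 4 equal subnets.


New prefix = 18 + 2 = 20
Each subnet has 4096 addresses
  186.149.128.0/20
  186.149.144.0/20
  186.149.160.0/20
  186.149.176.0/20
Subnets: 186.149.128.0/20, 186.149.144.0/20, 186.149.160.0/20, 186.149.176.0/20


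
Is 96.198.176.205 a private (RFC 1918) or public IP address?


RFC 1918 private ranges:
  10.0.0.0/8 (10.0.0.0 - 10.255.255.255)
  172.16.0.0/12 (172.16.0.0 - 172.31.255.255)
  192.168.0.0/16 (192.168.0.0 - 192.168.255.255)
Public (not in any RFC 1918 range)


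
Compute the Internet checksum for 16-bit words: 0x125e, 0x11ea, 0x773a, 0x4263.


Sum all words (with carry folding):
+ 0x125e = 0x125e
+ 0x11ea = 0x2448
+ 0x773a = 0x9b82
+ 0x4263 = 0xdde5
One's complement: ~0xdde5
Checksum = 0x221a


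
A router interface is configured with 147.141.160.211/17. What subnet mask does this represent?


/17 means 17 network bits, 15 host bits
Binary: 11111111111111111000000000000000
Mask: 255.255.128.0


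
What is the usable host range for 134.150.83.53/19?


Network: 134.150.64.0
Broadcast: 134.150.95.255
First usable = network + 1
Last usable = broadcast - 1
Range: 134.150.64.1 to 134.150.95.254


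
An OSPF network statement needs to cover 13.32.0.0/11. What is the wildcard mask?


Subnet mask: 255.224.0.0
Wildcard = 255.255.255.255 - subnet mask
255 - 255 = 0
255 - 224 = 31
255 - 0 = 255
255 - 0 = 255
Wildcard: 0.31.255.255


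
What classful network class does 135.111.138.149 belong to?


First octet: 135
Binary: 10000111
10xxxxxx -> Class B (128-191)
Class B, default mask 255.255.0.0 (/16)


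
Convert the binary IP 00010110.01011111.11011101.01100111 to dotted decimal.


00010110 = 22
01011111 = 95
11011101 = 221
01100111 = 103
IP: 22.95.221.103


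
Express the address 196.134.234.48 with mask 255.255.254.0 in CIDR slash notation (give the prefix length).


Binary: 11111111.11111111.11111110.00000000
Count leading 1s
Prefix: /23


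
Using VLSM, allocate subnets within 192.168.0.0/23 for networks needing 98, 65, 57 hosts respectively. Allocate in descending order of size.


98 hosts -> /25 (126 usable): 192.168.0.0/25
65 hosts -> /25 (126 usable): 192.168.0.128/25
57 hosts -> /26 (62 usable): 192.168.1.0/26
Allocation: 192.168.0.0/25 (98 hosts, 126 usable); 192.168.0.128/25 (65 hosts, 126 usable); 192.168.1.0/26 (57 hosts, 62 usable)


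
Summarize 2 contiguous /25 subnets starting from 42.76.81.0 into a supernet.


Original prefix: /25
Number of subnets: 2 = 2^1
New prefix = 25 - 1 = 24
Supernet: 42.76.81.0/24


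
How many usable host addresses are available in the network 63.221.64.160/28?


Host bits = 32 - 28 = 4
Total addresses = 2^4 = 16
Usable = total - 2 (network and broadcast)
Usable hosts: 14


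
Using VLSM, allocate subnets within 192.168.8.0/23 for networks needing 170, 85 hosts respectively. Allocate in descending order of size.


170 hosts -> /24 (254 usable): 192.168.8.0/24
85 hosts -> /25 (126 usable): 192.168.9.0/25
Allocation: 192.168.8.0/24 (170 hosts, 254 usable); 192.168.9.0/25 (85 hosts, 126 usable)


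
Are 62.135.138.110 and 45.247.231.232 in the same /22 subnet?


Mask: 255.255.252.0
62.135.138.110 AND mask = 62.135.136.0
45.247.231.232 AND mask = 45.247.228.0
No, different subnets (62.135.136.0 vs 45.247.228.0)


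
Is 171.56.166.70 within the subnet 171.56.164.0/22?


Subnet network: 171.56.164.0
Test IP AND mask: 171.56.164.0
Yes, 171.56.166.70 is in 171.56.164.0/22


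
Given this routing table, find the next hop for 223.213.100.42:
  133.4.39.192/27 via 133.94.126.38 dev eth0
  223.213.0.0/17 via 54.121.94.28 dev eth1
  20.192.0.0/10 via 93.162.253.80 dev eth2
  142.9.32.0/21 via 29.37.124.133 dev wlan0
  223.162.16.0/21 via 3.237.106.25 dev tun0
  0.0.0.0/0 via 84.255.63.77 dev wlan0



Longest prefix match for 223.213.100.42:
  /27 133.4.39.192: no
  /17 223.213.0.0: MATCH
  /10 20.192.0.0: no
  /21 142.9.32.0: no
  /21 223.162.16.0: no
  /0 0.0.0.0: MATCH
Selected: next-hop 54.121.94.28 via eth1 (matched /17)


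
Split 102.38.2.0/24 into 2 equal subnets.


New prefix = 24 + 1 = 25
Each subnet has 128 addresses
  102.38.2.0/25
  102.38.2.128/25
Subnets: 102.38.2.0/25, 102.38.2.128/25


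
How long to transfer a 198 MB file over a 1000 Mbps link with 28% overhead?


Effective throughput = 1000 * (1 - 28/100) = 720 Mbps
File size in Mb = 198 * 8 = 1584 Mb
Time = 1584 / 720
Time = 2.2 seconds


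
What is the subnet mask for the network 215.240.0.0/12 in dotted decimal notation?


/12 means 12 network bits, 20 host bits
Binary: 11111111111100000000000000000000
Mask: 255.240.0.0


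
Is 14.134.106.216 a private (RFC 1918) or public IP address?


RFC 1918 private ranges:
  10.0.0.0/8 (10.0.0.0 - 10.255.255.255)
  172.16.0.0/12 (172.16.0.0 - 172.31.255.255)
  192.168.0.0/16 (192.168.0.0 - 192.168.255.255)
Public (not in any RFC 1918 range)


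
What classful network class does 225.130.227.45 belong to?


First octet: 225
Binary: 11100001
1110xxxx -> Class D (224-239)
Class D (multicast), default mask N/A


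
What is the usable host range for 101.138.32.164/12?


Network: 101.128.0.0
Broadcast: 101.143.255.255
First usable = network + 1
Last usable = broadcast - 1
Range: 101.128.0.1 to 101.143.255.254


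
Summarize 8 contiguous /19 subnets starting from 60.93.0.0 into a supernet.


Original prefix: /19
Number of subnets: 8 = 2^3
New prefix = 19 - 3 = 16
Supernet: 60.93.0.0/16


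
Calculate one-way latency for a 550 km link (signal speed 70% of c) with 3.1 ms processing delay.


Speed = 0.7 * 3e5 km/s = 210000 km/s
Propagation delay = 550 / 210000 = 0.0026 s = 2.619 ms
Processing delay = 3.1 ms
Total one-way latency = 5.719 ms


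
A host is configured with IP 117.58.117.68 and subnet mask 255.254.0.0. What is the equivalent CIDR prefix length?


Binary: 11111111.11111110.00000000.00000000
Count leading 1s
Prefix: /15


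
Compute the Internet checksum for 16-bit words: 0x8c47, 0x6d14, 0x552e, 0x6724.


Sum all words (with carry folding):
+ 0x8c47 = 0x8c47
+ 0x6d14 = 0xf95b
+ 0x552e = 0x4e8a
+ 0x6724 = 0xb5ae
One's complement: ~0xb5ae
Checksum = 0x4a51


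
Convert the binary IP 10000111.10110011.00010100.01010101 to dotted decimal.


10000111 = 135
10110011 = 179
00010100 = 20
01010101 = 85
IP: 135.179.20.85


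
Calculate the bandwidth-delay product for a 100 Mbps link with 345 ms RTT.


BDP = bandwidth * RTT
= 100 Mbps * 345 ms
= 100 * 1e6 * 345 / 1000 bits
= 34500000 bits
= 4312500 bytes
= 4211.4258 KB
BDP = 34500000 bits (4312500 bytes)


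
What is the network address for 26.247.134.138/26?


IP:   00011010.11110111.10000110.10001010
Mask: 11111111.11111111.11111111.11000000
AND operation:
Net:  00011010.11110111.10000110.10000000
Network: 26.247.134.128/26


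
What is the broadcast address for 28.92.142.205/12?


Network: 28.80.0.0/12
Host bits = 20
Set all host bits to 1:
Broadcast: 28.95.255.255


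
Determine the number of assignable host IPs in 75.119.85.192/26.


Host bits = 32 - 26 = 6
Total addresses = 2^6 = 64
Usable = total - 2 (network and broadcast)
Usable hosts: 62


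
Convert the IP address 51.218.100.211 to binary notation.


51 = 00110011
218 = 11011010
100 = 01100100
211 = 11010011
Binary: 00110011.11011010.01100100.11010011


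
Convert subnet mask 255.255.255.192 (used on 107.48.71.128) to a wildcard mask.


Subnet mask: 255.255.255.192
Wildcard = 255.255.255.255 - subnet mask
255 - 255 = 0
255 - 255 = 0
255 - 255 = 0
255 - 192 = 63
Wildcard: 0.0.0.63


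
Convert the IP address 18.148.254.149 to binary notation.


18 = 00010010
148 = 10010100
254 = 11111110
149 = 10010101
Binary: 00010010.10010100.11111110.10010101


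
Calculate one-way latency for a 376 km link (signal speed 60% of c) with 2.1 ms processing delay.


Speed = 0.6 * 3e5 km/s = 180000 km/s
Propagation delay = 376 / 180000 = 0.0021 s = 2.0889 ms
Processing delay = 2.1 ms
Total one-way latency = 4.1889 ms


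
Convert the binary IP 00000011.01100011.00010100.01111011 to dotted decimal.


00000011 = 3
01100011 = 99
00010100 = 20
01111011 = 123
IP: 3.99.20.123


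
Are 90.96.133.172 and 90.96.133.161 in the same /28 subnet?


Mask: 255.255.255.240
90.96.133.172 AND mask = 90.96.133.160
90.96.133.161 AND mask = 90.96.133.160
Yes, same subnet (90.96.133.160)


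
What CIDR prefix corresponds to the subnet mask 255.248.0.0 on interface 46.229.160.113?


Binary: 11111111.11111000.00000000.00000000
Count leading 1s
Prefix: /13


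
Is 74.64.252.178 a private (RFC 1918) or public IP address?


RFC 1918 private ranges:
  10.0.0.0/8 (10.0.0.0 - 10.255.255.255)
  172.16.0.0/12 (172.16.0.0 - 172.31.255.255)
  192.168.0.0/16 (192.168.0.0 - 192.168.255.255)
Public (not in any RFC 1918 range)


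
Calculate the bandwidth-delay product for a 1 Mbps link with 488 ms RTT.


BDP = bandwidth * RTT
= 1 Mbps * 488 ms
= 1 * 1e6 * 488 / 1000 bits
= 488000 bits
= 61000 bytes
= 59.5703 KB
BDP = 488000 bits (61000 bytes)


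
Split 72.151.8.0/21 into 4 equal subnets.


New prefix = 21 + 2 = 23
Each subnet has 512 addresses
  72.151.8.0/23
  72.151.10.0/23
  72.151.12.0/23
  72.151.14.0/23
Subnets: 72.151.8.0/23, 72.151.10.0/23, 72.151.12.0/23, 72.151.14.0/23


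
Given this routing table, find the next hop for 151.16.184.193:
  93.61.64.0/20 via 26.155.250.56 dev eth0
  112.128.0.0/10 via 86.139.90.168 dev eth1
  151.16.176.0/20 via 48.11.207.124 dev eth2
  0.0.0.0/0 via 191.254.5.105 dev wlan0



Longest prefix match for 151.16.184.193:
  /20 93.61.64.0: no
  /10 112.128.0.0: no
  /20 151.16.176.0: MATCH
  /0 0.0.0.0: MATCH
Selected: next-hop 48.11.207.124 via eth2 (matched /20)


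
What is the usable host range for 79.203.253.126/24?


Network: 79.203.253.0
Broadcast: 79.203.253.255
First usable = network + 1
Last usable = broadcast - 1
Range: 79.203.253.1 to 79.203.253.254


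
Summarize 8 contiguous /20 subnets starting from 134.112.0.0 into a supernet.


Original prefix: /20
Number of subnets: 8 = 2^3
New prefix = 20 - 3 = 17
Supernet: 134.112.0.0/17


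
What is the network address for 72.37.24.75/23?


IP:   01001000.00100101.00011000.01001011
Mask: 11111111.11111111.11111110.00000000
AND operation:
Net:  01001000.00100101.00011000.00000000
Network: 72.37.24.0/23


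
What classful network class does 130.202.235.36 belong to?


First octet: 130
Binary: 10000010
10xxxxxx -> Class B (128-191)
Class B, default mask 255.255.0.0 (/16)


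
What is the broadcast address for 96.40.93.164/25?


Network: 96.40.93.128/25
Host bits = 7
Set all host bits to 1:
Broadcast: 96.40.93.255


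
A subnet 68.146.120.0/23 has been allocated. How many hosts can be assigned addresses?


Host bits = 32 - 23 = 9
Total addresses = 2^9 = 512
Usable = total - 2 (network and broadcast)
Usable hosts: 510


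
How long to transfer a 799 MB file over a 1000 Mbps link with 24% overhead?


Effective throughput = 1000 * (1 - 24/100) = 760 Mbps
File size in Mb = 799 * 8 = 6392 Mb
Time = 6392 / 760
Time = 8.4105 seconds


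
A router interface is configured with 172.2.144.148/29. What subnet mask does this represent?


/29 means 29 network bits, 3 host bits
Binary: 11111111111111111111111111111000
Mask: 255.255.255.248


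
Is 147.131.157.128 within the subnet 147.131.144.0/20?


Subnet network: 147.131.144.0
Test IP AND mask: 147.131.144.0
Yes, 147.131.157.128 is in 147.131.144.0/20


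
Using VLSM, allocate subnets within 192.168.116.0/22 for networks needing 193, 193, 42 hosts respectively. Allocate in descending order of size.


193 hosts -> /24 (254 usable): 192.168.116.0/24
193 hosts -> /24 (254 usable): 192.168.117.0/24
42 hosts -> /26 (62 usable): 192.168.118.0/26
Allocation: 192.168.116.0/24 (193 hosts, 254 usable); 192.168.117.0/24 (193 hosts, 254 usable); 192.168.118.0/26 (42 hosts, 62 usable)


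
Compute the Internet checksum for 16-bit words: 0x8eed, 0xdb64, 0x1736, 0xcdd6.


Sum all words (with carry folding):
+ 0x8eed = 0x8eed
+ 0xdb64 = 0x6a52
+ 0x1736 = 0x8188
+ 0xcdd6 = 0x4f5f
One's complement: ~0x4f5f
Checksum = 0xb0a0


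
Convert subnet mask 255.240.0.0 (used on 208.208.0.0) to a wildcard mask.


Subnet mask: 255.240.0.0
Wildcard = 255.255.255.255 - subnet mask
255 - 255 = 0
255 - 240 = 15
255 - 0 = 255
255 - 0 = 255
Wildcard: 0.15.255.255


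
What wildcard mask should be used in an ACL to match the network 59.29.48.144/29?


Subnet mask: 255.255.255.248
Wildcard = 255.255.255.255 - subnet mask
255 - 255 = 0
255 - 255 = 0
255 - 255 = 0
255 - 248 = 7
Wildcard: 0.0.0.7


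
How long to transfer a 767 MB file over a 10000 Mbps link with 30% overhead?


Effective throughput = 10000 * (1 - 30/100) = 7000 Mbps
File size in Mb = 767 * 8 = 6136 Mb
Time = 6136 / 7000
Time = 0.8766 seconds


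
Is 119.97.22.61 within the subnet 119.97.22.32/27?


Subnet network: 119.97.22.32
Test IP AND mask: 119.97.22.32
Yes, 119.97.22.61 is in 119.97.22.32/27


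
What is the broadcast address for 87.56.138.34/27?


Network: 87.56.138.32/27
Host bits = 5
Set all host bits to 1:
Broadcast: 87.56.138.63
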